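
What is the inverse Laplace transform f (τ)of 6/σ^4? τ^3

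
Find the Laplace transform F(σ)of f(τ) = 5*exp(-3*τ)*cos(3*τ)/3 5*(σ + 3)/(3*((σ + 3)^2 + 9))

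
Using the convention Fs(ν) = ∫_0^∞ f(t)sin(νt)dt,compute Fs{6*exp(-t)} 6*ν/(ν^2 + 1)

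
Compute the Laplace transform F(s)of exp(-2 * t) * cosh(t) (s + 2)/((s + 2)^2-1)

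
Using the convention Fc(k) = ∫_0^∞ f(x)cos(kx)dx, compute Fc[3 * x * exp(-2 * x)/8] 3 * (4 - k^2)/(8 * (k^2 + 4)^2)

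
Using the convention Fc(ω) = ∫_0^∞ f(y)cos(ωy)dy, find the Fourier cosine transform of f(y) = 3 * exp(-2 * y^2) 3 * sqrt(2) * sqrt(pi) * exp(-ω^2/8)/4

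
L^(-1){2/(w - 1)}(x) 2 * exp(x)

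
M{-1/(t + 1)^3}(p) -pi * (p - 2) * (p - 1)/(2 * sin(pi * p))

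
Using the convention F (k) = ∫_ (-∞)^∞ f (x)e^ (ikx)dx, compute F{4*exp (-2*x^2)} 2*sqrt (2)*sqrt (pi)*exp (-k^2/8)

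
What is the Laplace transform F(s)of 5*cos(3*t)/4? 5*s/(4*(s^2+9))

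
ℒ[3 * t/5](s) 3/(5 * s^2)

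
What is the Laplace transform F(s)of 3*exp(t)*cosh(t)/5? 3*(s - 1)/(5*s*(s - 2))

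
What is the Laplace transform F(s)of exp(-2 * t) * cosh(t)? (s + 2)/((s + 2)^2-1)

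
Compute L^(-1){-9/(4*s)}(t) -9/4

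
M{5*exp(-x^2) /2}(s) 5*gamma(s/2) /4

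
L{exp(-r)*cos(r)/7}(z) (z+1)/(7*((z+1)^2+1))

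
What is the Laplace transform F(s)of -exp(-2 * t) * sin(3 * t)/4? -3/(4 * (s+2)^2+36)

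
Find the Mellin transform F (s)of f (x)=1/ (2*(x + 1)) pi*csc (pi*s)/2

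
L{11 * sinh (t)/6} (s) 11/ (6 * (s^2 - 1))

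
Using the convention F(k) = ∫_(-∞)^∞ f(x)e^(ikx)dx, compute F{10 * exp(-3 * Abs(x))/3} 20/(k^2 + 9)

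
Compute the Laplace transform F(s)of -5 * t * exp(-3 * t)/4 -5/(4 * (s + 3)^2)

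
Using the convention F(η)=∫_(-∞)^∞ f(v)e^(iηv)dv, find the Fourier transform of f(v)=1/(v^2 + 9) pi*exp(-3*Abs(η))/3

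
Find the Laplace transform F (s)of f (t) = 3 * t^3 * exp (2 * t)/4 9/ (2 * (s - 2)^4)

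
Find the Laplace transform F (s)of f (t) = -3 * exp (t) -3/ (s - 1)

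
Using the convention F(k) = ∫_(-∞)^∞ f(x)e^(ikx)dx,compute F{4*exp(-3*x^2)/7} 4*sqrt(3)*sqrt(pi)*exp(-k^2/12)/21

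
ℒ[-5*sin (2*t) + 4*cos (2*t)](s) 4*s/ (s^2 + 4)-10/ (s^2 + 4)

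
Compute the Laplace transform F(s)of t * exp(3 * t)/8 1/(8 * (s - 3)^2)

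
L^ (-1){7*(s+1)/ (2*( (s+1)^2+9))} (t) 7*exp (-t)*cos (3*t)/2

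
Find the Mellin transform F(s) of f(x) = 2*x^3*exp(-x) 2*gamma(s + 3) 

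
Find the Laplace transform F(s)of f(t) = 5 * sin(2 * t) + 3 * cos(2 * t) 3 * s/(s^2 + 4) + 10/(s^2 + 4)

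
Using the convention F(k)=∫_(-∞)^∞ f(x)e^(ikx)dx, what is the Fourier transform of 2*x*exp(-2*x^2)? sqrt(2)*I*sqrt(pi)*k*exp(-k^2/8)/4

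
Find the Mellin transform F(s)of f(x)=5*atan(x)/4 -5*pi*sec(pi*s/2)/(8*s)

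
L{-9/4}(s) -9/(4 * s)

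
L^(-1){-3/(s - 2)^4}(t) -t^3*exp(2*t)/2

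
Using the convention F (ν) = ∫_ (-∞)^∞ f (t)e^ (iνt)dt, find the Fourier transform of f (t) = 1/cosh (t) pi/cosh (pi * ν/2)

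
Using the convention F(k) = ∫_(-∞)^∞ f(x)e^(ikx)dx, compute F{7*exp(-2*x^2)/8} 7*sqrt(2)*sqrt(pi)*exp(-k^2/8)/16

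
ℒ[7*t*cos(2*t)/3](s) 7*(s^2 - 4)/(3*(s^2 + 4)^2)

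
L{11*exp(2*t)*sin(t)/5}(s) 11/(5*((s - 2)^2 + 1))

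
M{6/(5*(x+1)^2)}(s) -6*pi*(s - 1)/(5*sin(pi*s))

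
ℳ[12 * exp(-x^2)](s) 6 * gamma(s/2)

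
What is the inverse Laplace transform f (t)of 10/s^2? 10*t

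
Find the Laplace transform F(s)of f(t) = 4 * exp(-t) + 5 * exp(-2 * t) 5/(s + 2) + 4/(s + 1)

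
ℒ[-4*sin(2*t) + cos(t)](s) s/(s^2 + 1) - 8/(s^2 + 4)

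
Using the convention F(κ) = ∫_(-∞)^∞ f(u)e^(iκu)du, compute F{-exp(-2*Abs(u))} -4/(κ^2 + 4)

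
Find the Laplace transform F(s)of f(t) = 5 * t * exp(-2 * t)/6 5/(6 * (s+2)^2)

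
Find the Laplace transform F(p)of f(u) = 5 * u 5/p^2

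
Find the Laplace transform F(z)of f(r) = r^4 24/z^5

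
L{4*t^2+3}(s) 3/s+8/s^3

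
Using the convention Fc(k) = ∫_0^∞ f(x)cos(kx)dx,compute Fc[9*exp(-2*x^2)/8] 9*sqrt(2)*sqrt(pi)*exp(-k^2/8)/32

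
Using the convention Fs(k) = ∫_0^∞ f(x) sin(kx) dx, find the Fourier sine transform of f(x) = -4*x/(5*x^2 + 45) -2*pi*exp(-3*k) /5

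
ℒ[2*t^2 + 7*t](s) 7/s^2 + 4/s^3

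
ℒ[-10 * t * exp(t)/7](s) -10/(7 * (s - 1)^2)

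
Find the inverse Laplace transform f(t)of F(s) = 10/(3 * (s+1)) 10 * exp(-t)/3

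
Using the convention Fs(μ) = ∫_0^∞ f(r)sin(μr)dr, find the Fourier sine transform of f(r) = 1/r pi/2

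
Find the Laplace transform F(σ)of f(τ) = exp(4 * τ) 1/(σ - 4)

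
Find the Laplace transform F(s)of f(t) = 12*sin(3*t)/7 36/(7*(s^2 + 9))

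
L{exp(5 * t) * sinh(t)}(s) 1/((s - 5)^2 - 1)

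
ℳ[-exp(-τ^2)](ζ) -gamma(ζ/2)/2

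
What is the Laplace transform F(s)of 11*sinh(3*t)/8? 33/(8*(s^2 - 9))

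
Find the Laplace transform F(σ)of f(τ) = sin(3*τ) 3/(σ^2 + 9)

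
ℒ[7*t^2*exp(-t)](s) 14/(s + 1)^3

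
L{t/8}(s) 1/(8*s^2)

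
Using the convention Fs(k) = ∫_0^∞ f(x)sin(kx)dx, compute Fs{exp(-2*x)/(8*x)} atan(k/2)/8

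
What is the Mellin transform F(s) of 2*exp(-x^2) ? gamma(s/2) 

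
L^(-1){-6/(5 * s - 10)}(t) -6 * exp(2 * t)/5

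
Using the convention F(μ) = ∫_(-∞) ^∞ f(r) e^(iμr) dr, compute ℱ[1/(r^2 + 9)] pi*exp(-3*Abs(μ) ) /3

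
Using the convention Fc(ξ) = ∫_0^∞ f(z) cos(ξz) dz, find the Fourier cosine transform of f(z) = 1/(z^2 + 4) pi*exp(-2*ξ) /4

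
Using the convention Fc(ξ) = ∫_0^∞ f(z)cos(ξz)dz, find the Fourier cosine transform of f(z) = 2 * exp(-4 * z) 8/(ξ^2+16)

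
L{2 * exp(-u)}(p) 2/(p + 1)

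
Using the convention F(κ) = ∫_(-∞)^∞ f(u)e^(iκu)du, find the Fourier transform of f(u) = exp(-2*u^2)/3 sqrt(2)*sqrt(pi)*exp(-κ^2/8)/6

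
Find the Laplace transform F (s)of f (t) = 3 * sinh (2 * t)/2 3/ (s^2-4)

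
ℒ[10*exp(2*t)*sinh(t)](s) 10/((s - 2)^2 - 1)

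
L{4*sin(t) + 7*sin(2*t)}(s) 14/(s^2 + 4) + 4/(s^2 + 1)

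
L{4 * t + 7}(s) 7/s + 4/s^2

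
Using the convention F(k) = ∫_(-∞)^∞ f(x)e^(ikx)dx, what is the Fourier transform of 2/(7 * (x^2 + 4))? pi * exp(-2 * Abs(k))/7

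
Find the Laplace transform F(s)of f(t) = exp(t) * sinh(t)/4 1/(4 * s * (s - 2))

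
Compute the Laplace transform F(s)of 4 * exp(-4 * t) 4/(s + 4)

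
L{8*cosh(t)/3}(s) 8*s/(3*(s^2 - 1))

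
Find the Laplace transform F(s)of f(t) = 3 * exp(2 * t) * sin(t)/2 3/(2 * ((s - 2)^2 + 1))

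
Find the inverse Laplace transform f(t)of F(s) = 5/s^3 5*t^2/2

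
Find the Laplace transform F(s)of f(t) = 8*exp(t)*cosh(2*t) 8*(s - 1)/((s - 1)^2-4)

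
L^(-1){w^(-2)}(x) x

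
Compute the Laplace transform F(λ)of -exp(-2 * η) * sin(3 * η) -3/((λ+2)^2+9)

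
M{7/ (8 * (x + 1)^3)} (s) 7 * pi * (s - 2) * (s - 1)/ (16 * sin (pi * s))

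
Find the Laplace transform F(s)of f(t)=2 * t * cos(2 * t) 2 * (s^2-4)/(s^2 + 4)^2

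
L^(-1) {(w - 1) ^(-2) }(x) x*exp(x) 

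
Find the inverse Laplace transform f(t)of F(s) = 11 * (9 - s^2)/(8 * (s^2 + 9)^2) -11 * t * cos(3 * t)/8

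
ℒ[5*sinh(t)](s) 5/(s^2 - 1)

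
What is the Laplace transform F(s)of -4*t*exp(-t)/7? -4/(7*(s + 1)^2)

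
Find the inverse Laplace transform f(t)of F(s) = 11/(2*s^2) 11*t/2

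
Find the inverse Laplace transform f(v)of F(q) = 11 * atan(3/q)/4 11 * sin(3 * v)/(4 * v)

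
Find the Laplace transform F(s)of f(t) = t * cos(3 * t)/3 (s^2 - 9)/(3 * (s^2 + 9)^2)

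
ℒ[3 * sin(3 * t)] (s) 9/(s^2 + 9)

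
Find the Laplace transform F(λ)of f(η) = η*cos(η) (λ^2 - 1)/(λ^2 + 1)^2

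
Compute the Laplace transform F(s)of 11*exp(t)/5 11/(5*(s - 1))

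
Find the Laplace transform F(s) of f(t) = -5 -5/s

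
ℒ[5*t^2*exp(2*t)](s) 10/(s - 2)^3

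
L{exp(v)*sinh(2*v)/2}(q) 1/((q - 1)^2 - 4)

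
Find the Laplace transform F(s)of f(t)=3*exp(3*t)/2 3/(2*(s - 3))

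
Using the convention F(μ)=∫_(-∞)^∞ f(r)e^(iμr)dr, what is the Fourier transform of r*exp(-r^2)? I*sqrt(pi)*μ*exp(-μ^2/4)/2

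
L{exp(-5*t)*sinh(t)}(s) 1/((s + 5)^2 - 1)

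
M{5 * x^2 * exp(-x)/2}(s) 5 * gamma(s + 2)/2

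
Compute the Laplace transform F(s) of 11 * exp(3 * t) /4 11/(4 * (s - 3) ) 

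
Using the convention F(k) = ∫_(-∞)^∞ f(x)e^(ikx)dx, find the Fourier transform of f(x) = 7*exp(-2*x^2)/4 7*sqrt(2)*sqrt(pi)*exp(-k^2/8)/8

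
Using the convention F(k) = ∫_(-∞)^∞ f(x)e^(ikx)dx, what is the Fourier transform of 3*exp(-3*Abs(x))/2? 9/(k^2 + 9)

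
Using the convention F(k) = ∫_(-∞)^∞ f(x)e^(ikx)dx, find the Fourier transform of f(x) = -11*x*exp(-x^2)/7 -11*I*sqrt(pi)*k*exp(-k^2/4)/14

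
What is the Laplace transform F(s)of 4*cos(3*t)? 4*s/(s^2 + 9)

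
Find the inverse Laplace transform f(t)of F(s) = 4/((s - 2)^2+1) 4 * exp(2 * t) * sin(t)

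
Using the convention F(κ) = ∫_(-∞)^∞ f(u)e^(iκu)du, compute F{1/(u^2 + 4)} pi*exp(-2*Abs(κ))/2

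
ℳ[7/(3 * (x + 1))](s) 7 * pi * csc(pi * s)/3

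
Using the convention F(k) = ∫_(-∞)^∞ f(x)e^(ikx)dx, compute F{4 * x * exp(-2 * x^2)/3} sqrt(2) * I * sqrt(pi) * k * exp(-k^2/8)/6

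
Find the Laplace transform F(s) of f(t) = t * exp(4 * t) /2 1/(2 * (s - 4) ^2) 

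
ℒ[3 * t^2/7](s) 6/(7 * s^3)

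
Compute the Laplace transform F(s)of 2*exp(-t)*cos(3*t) 2*(s + 1)/((s + 1)^2 + 9)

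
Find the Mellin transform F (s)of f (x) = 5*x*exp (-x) 5*gamma (s+1)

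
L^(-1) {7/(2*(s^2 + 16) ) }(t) 7*sin(4*t) /8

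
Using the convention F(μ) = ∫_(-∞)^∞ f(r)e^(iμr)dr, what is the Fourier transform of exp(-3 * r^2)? sqrt(3) * sqrt(pi) * exp(-μ^2/12)/3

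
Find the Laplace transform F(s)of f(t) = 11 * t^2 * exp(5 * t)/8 11/(4 * (s - 5)^3)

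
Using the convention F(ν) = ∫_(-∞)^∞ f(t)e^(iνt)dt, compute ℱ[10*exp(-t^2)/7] 10*sqrt(pi)*exp(-ν^2/4)/7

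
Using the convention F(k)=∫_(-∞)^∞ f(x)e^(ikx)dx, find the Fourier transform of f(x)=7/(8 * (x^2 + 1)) 7 * pi * exp(-Abs(k))/8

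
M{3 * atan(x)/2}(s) -3 * pi * sec(pi * s/2)/(4 * s)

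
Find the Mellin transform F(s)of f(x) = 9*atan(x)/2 -9*pi*sec(pi*s/2)/(4*s)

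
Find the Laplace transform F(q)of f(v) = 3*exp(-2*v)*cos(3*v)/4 3*(q + 2)/(4*((q + 2)^2 + 9))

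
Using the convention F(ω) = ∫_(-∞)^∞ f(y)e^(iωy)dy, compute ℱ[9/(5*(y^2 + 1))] 9*pi*exp(-Abs(ω))/5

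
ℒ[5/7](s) 5/ (7 * s)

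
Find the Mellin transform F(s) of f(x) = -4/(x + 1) -4 * pi * csc(pi * s) 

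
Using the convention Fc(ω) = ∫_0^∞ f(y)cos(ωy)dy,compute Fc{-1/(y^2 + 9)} -pi*exp(-3*ω)/6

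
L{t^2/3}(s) 2/(3*s^3)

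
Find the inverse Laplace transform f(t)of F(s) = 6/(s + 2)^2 6 * t * exp(-2 * t)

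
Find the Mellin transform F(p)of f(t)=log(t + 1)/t -pi*csc(pi*p)/(p - 1)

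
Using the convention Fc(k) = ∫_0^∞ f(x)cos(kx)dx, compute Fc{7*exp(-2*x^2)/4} 7*sqrt(2)*sqrt(pi)*exp(-k^2/8)/16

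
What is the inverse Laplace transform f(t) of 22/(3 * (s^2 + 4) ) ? 11 * sin(2 * t) /3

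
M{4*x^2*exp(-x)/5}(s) 4*gamma(s + 2)/5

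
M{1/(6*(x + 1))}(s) pi*csc(pi*s)/6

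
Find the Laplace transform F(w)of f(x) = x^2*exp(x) 2/(w - 1)^3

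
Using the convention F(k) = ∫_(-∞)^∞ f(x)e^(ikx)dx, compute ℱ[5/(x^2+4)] 5*pi*exp(-2*Abs(k))/2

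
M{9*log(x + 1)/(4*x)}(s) -9*pi*csc(pi*s)/(4*s - 4)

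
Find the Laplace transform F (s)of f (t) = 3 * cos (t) 3 * s/ (s^2 + 1)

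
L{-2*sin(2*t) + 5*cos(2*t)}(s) 5*s/(s^2 + 4) - 4/(s^2 + 4)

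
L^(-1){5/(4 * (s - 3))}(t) 5 * exp(3 * t)/4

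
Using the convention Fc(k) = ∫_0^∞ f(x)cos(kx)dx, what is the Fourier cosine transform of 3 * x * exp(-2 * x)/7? 3 * (4 - k^2)/(7 * (k^2 + 4)^2)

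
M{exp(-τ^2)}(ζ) gamma(ζ/2)/2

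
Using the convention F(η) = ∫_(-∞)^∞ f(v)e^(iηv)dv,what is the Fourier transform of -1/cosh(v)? -pi/cosh(pi * η/2)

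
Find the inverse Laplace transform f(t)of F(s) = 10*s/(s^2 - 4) 10*cosh(2*t)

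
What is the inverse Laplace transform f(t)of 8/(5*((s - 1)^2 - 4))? 4*exp(t)*sinh(2*t)/5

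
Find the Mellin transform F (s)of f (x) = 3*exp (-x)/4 3*gamma (s)/4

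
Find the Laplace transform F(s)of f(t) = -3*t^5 -360/s^6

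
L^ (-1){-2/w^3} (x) -x^2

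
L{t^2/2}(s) s^(-3) 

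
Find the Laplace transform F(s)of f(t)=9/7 9/(7 * s)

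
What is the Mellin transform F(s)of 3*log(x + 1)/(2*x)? -3*pi*csc(pi*s)/(2*s - 2)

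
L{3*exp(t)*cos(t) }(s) 3*(s - 1) /((s - 1) ^2 + 1) 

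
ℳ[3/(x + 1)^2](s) -3*pi*(s - 1)/sin(pi*s)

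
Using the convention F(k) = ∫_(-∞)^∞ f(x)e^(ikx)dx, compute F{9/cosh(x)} 9*pi/cosh(pi*k/2)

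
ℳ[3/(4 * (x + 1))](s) 3 * pi * csc(pi * s)/4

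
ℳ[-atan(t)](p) pi*sec(pi*p/2) /(2*p) 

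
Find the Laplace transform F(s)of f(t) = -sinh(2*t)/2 -1/(s^2-4)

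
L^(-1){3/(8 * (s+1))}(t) 3 * exp(-t)/8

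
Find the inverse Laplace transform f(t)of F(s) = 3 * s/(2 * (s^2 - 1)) 3 * cosh(t)/2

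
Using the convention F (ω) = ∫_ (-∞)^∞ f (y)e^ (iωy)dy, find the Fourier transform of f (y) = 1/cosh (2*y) pi/ (2*cosh (pi*ω/4))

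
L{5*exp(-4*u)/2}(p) 5/(2*(p + 4))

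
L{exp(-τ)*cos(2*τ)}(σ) (σ + 1)/((σ + 1)^2 + 4)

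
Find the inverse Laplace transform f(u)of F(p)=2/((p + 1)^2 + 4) exp(-u) * sin(2 * u)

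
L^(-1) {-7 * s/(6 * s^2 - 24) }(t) -7 * cosh(2 * t) /6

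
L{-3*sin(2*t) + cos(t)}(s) s/(s^2 + 1) - 6/(s^2 + 4)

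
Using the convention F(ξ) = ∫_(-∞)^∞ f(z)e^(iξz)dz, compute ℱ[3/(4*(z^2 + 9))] pi*exp(-3*Abs(ξ))/4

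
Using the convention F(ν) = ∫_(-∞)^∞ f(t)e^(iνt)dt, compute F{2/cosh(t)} 2*pi/cosh(pi*ν/2)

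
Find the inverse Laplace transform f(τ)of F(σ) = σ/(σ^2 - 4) cosh(2 * τ)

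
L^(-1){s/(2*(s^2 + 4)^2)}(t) t*sin(2*t)/8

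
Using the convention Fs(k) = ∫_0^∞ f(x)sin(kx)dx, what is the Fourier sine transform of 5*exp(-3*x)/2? 5*k/(2*(k^2 + 9))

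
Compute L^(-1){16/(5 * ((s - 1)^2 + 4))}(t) 8 * exp(t) * sin(2 * t)/5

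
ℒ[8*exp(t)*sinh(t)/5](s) 8/(5*s*(s - 2))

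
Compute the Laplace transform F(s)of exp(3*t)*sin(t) 1/((s - 3)^2 + 1)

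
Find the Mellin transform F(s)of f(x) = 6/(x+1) 6*pi*csc(pi*s)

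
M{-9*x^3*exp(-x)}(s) -9*gamma(s + 3)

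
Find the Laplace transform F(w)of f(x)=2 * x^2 4/w^3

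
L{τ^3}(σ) 6/σ^4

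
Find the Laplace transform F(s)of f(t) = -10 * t -10/s^2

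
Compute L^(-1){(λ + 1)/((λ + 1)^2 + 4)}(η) exp(-η)*cos(2*η)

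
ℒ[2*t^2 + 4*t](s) 4/s^3 + 4/s^2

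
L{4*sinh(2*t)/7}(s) 8/(7*(s^2 - 4))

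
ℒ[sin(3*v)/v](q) atan(3/q)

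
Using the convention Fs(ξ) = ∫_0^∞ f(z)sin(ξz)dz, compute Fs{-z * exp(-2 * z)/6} -2 * ξ/(3 * (ξ^2 + 4)^2)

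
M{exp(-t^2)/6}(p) gamma(p/2)/12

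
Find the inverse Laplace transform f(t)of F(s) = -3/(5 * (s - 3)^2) -3 * t * exp(3 * t)/5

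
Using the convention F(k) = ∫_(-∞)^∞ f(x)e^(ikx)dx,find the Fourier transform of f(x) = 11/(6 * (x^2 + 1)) 11 * pi * exp(-Abs(k))/6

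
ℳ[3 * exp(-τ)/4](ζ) 3 * gamma(ζ)/4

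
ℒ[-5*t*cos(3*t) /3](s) 5*(9 - s^2) /(3*(s^2 + 9) ^2) 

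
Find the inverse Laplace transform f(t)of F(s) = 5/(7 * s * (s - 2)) 5 * exp(t) * sinh(t)/7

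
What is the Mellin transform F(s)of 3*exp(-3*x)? 3^(1 - s)*gamma(s)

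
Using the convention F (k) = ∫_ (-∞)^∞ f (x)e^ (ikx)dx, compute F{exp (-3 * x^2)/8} sqrt (3) * sqrt (pi) * exp (-k^2/12)/24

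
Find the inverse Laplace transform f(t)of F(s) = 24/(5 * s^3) 12 * t^2/5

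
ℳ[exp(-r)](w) gamma(w)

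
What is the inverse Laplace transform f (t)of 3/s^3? 3*t^2/2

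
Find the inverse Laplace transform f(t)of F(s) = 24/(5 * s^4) 4 * t^3/5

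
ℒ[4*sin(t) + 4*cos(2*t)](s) 4*s/(s^2 + 4) + 4/(s^2 + 1)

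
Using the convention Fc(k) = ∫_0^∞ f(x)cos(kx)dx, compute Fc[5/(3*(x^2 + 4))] 5*pi*exp(-2*k)/12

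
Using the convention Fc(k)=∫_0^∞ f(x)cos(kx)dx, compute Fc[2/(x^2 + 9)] pi*exp(-3*k)/3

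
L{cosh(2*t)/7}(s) s/(7*(s^2 - 4))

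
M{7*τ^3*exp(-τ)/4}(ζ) 7*gamma(ζ + 3)/4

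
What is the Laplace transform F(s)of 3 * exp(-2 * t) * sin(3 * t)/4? 9/(4 * ((s + 2)^2 + 9))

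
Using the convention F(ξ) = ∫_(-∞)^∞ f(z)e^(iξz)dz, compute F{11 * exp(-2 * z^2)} 11 * sqrt(2) * sqrt(pi) * exp(-ξ^2/8)/2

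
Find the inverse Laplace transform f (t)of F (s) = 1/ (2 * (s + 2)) exp (-2 * t)/2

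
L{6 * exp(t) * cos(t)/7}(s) 6 * (s - 1)/(7 * ((s - 1)^2 + 1))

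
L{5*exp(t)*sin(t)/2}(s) 5/(2*((s - 1)^2 + 1))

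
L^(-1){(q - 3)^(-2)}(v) v*exp(3*v)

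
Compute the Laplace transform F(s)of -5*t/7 -5/(7*s^2)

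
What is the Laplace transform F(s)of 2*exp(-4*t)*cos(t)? 2*(s + 4)/((s + 4)^2 + 1)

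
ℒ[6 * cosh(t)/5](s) 6 * s/(5 * (s^2 - 1))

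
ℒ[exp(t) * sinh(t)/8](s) 1/(8 * s * (s - 2))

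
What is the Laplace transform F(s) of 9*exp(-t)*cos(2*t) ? 9*(s + 1) /((s + 1) ^2 + 4) 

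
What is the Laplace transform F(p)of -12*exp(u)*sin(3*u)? -36/((p - 1)^2 + 9)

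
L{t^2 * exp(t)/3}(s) 2/(3 * (s - 1)^3)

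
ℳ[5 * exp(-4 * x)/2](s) 5 * gamma(s)/(2 * 2^(2 * s))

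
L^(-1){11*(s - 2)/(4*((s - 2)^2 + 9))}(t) 11*exp(2*t)*cos(3*t)/4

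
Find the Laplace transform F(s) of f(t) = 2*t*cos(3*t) 2*(s^2 - 9) /(s^2 + 9) ^2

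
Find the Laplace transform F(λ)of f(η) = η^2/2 λ^(-3)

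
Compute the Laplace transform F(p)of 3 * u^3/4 9/(2 * p^4)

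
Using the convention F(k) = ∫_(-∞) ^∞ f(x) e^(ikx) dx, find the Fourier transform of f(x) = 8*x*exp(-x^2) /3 4*I*sqrt(pi)*k*exp(-k^2/4) /3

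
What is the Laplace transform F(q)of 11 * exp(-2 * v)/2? 11/(2 * (q + 2))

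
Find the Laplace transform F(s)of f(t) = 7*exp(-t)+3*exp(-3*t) 7/(s+1)+3/(s+3)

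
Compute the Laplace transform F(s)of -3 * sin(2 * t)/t -3 * atan(2/s)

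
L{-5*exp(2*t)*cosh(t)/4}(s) 5*(2 - s)/(4*((s - 2)^2 - 1))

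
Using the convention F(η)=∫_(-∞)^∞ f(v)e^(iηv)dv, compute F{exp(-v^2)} sqrt(pi)*exp(-η^2/4)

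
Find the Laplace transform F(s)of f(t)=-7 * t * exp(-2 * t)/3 -7/(3 * (s + 2)^2)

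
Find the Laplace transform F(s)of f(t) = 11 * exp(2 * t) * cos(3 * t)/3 11 * (s - 2)/(3 * ((s - 2)^2 + 9))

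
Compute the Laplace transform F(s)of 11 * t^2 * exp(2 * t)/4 11/(2 * (s - 2)^3)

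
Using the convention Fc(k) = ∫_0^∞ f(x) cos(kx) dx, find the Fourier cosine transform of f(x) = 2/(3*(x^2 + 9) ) pi*exp(-3*k) /9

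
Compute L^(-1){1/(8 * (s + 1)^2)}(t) t * exp(-t)/8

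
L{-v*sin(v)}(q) -2*q/(q^2 + 1)^2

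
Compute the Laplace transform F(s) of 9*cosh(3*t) 9*s/(s^2 - 9) 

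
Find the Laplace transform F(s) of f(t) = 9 9/s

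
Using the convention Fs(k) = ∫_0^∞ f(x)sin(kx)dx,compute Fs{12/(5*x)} 6*pi/5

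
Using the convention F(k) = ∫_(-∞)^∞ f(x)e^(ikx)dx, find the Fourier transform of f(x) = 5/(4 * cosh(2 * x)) 5 * pi/(8 * cosh(pi * k/4))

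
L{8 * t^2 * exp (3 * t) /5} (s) 16/ (5 * (s - 3) ^3) 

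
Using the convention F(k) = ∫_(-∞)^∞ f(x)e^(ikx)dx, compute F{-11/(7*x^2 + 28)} -11*pi*exp(-2*Abs(k))/14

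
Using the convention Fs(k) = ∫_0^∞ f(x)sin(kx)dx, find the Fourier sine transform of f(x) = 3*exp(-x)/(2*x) 3*atan(k)/2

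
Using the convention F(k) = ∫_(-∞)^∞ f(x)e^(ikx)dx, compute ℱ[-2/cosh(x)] -2*pi/cosh(pi*k/2)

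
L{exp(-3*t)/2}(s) 1/(2*(s + 3))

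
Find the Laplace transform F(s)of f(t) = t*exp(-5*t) (s+5)^(-2)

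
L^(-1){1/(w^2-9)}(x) sinh(3*x)/3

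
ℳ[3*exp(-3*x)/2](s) 3^(1 - s)*gamma(s)/2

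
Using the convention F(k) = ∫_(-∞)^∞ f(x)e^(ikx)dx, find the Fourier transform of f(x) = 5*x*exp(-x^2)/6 5*I*sqrt(pi)*k*exp(-k^2/4)/12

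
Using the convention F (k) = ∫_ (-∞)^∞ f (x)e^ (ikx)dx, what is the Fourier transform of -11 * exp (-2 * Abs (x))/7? -44/ (7 * k^2 + 28)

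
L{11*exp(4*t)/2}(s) 11/(2*(s - 4))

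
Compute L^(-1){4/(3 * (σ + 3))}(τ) 4 * exp(-3 * τ)/3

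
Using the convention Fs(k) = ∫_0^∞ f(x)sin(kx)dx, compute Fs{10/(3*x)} 5*pi/3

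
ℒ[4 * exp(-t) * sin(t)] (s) 4/((s + 1)^2 + 1)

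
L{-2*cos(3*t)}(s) -2*s/(s^2 + 9)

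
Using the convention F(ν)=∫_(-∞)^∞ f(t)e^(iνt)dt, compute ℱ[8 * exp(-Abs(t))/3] 16/(3 * (ν^2 + 1))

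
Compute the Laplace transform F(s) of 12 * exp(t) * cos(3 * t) 12 * (s - 1) /((s - 1) ^2 + 9) 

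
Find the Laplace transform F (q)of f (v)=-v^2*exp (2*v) -2/ (q - 2)^3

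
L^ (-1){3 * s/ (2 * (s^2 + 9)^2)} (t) t * sin (3 * t)/4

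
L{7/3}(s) 7/(3*s)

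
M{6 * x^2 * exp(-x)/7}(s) 6 * gamma(s + 2)/7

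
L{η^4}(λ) 24/λ^5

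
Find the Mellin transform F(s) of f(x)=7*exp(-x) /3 7*gamma(s) /3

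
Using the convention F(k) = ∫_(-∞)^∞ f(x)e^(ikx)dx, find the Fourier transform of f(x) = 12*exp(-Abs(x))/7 24/(7*(k^2 + 1))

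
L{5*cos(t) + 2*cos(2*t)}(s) 2*s/(s^2 + 4) + 5*s/(s^2 + 1)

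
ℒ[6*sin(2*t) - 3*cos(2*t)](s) 12/(s^2+4) - 3*s/(s^2+4) 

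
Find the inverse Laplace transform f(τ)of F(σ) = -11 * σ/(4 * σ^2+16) -11 * cos(2 * τ)/4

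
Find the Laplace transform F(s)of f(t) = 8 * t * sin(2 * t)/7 32 * s/(7 * (s^2 + 4)^2)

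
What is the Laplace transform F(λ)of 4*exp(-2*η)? 4/(λ + 2)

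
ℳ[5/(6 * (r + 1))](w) 5 * pi * csc(pi * w)/6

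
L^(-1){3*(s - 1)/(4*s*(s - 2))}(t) 3*exp(t)*cosh(t)/4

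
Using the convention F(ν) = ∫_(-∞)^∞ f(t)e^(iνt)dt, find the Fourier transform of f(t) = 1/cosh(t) pi/cosh(pi*ν/2)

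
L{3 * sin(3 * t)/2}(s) 9/(2 * (s^2 + 9))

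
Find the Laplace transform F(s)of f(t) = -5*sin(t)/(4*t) -5*atan(1/s)/4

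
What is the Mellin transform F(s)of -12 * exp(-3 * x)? -12 * gamma(s)/3^s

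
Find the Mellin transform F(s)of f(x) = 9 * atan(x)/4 -9 * pi * sec(pi * s/2)/(8 * s)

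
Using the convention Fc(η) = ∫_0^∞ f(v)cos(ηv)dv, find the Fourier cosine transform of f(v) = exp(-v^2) sqrt(pi)*exp(-η^2/4)/2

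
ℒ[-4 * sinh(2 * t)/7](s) -8/(7 * s^2 - 28)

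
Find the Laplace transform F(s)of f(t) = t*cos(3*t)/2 (s^2 - 9)/(2*(s^2 + 9)^2)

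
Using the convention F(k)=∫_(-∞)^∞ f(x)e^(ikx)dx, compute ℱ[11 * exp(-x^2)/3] 11 * sqrt(pi) * exp(-k^2/4)/3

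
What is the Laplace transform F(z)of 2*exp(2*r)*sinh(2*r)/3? 4/(3*z*(z - 4))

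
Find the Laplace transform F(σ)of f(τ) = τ σ^(-2)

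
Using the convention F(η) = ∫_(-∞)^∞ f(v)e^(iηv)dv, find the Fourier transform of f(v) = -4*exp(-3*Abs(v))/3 -8/(η^2 + 9)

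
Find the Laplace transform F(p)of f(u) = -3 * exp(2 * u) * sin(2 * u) -6/((p - 2)^2 + 4)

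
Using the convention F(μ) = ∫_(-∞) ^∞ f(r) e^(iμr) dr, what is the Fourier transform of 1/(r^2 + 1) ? pi*exp(-Abs(μ) ) 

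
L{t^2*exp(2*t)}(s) 2/(s - 2)^3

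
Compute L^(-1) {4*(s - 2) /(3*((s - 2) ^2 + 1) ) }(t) 4*exp(2*t)*cos(t) /3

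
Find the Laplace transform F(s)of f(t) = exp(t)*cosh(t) (s - 1)/(s*(s - 2))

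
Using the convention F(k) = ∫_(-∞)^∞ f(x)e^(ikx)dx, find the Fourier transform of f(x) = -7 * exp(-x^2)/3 -7 * sqrt(pi) * exp(-k^2/4)/3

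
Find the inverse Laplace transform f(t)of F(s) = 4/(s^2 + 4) 2*sin(2*t)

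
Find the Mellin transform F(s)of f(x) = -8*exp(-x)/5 -8*gamma(s)/5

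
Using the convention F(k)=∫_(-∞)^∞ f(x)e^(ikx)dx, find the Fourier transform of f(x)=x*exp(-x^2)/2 I*sqrt(pi)*k*exp(-k^2/4)/4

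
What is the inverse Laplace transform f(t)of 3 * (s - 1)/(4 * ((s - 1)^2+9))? 3 * exp(t) * cos(3 * t)/4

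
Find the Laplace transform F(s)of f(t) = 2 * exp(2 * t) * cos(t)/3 2 * (s - 2)/(3 * ((s - 2)^2 + 1))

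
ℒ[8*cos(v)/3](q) 8*q/(3*(q^2+1))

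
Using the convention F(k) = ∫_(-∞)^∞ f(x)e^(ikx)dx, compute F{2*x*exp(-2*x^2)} sqrt(2)*I*sqrt(pi)*k*exp(-k^2/8)/4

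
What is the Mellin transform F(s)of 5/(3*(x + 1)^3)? 5*pi*(s - 2)*(s - 1)/(6*sin(pi*s))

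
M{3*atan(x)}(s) -3*pi*sec(pi*s/2)/(2*s)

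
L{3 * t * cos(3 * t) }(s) 3 * (s^2-9) /(s^2 + 9) ^2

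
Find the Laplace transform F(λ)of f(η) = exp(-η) 1/(λ + 1)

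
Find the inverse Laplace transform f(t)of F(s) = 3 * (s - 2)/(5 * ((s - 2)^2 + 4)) 3 * exp(2 * t) * cos(2 * t)/5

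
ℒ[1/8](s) 1/(8*s)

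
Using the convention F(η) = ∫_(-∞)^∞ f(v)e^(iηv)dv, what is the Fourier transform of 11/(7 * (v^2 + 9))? 11 * pi * exp(-3 * Abs(η))/21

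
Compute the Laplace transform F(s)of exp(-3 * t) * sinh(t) 1/((s + 3)^2 - 1)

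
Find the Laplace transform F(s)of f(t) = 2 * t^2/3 4/(3 * s^3)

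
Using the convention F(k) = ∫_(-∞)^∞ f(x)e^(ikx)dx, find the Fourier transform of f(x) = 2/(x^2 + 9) 2*pi*exp(-3*Abs(k))/3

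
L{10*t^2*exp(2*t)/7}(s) 20/(7*(s - 2)^3)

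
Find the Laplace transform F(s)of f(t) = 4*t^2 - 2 8/s^3 - 2/s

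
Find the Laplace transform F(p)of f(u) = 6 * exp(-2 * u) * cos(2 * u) 6 * (p+2)/((p+2)^2+4)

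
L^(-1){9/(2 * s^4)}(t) 3 * t^3/4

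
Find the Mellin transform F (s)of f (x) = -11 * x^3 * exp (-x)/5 -11 * gamma (s+3)/5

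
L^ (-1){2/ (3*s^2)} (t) 2*t/3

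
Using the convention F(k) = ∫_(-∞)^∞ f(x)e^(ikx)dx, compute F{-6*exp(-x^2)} -6*sqrt(pi)*exp(-k^2/4)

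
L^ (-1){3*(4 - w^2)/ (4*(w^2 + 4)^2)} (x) -3*x*cos (2*x)/4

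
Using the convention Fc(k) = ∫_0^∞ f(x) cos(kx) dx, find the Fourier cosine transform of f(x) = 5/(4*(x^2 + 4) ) 5*pi*exp(-2*k) /16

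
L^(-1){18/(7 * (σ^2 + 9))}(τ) 6 * sin(3 * τ)/7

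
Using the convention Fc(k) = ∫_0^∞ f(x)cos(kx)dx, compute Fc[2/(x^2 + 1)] pi*exp(-k)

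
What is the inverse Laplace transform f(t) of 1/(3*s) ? 1/3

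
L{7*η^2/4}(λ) 7/(2*λ^3)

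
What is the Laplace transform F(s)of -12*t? -12/s^2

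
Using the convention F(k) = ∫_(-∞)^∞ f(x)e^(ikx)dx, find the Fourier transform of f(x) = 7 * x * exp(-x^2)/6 7 * I * sqrt(pi) * k * exp(-k^2/4)/12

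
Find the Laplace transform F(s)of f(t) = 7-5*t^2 7/s - 10/s^3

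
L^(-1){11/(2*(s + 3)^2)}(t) 11*t*exp(-3*t)/2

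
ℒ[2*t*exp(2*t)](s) 2/(s - 2)^2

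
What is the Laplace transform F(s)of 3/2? 3/(2*s)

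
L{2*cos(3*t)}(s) 2*s/(s^2 + 9)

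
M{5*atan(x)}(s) -5*pi*sec(pi*s/2)/(2*s)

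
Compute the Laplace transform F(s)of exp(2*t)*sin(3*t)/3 1/((s - 2)^2+9)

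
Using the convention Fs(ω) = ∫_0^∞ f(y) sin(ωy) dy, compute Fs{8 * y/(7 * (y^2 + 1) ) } 4 * pi * exp(-ω) /7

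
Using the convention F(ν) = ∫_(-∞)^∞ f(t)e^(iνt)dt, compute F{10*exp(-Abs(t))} 20/(ν^2 + 1)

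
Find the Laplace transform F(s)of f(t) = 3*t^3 18/s^4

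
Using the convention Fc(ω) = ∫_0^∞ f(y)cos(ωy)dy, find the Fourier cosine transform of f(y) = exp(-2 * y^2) sqrt(2) * sqrt(pi) * exp(-ω^2/8)/4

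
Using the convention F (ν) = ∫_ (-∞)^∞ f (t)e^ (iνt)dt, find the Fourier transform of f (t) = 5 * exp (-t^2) 5 * sqrt (pi) * exp (-ν^2/4)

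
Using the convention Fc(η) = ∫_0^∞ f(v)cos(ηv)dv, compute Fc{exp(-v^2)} sqrt(pi) * exp(-η^2/4)/2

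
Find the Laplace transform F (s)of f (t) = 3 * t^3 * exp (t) 18/ (s - 1)^4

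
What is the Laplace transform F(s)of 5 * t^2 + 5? 5/s + 10/s^3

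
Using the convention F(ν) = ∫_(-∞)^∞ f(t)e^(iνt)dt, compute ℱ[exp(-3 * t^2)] sqrt(3) * sqrt(pi) * exp(-ν^2/12)/3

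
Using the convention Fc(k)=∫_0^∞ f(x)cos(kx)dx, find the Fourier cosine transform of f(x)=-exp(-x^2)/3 -sqrt(pi)*exp(-k^2/4)/6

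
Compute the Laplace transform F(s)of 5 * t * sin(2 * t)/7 20 * s/(7 * (s^2 + 4)^2)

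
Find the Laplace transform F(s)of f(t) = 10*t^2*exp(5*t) 20/(s - 5)^3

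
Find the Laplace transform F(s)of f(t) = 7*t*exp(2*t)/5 7/(5*(s - 2)^2)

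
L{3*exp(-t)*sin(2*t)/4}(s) 3/(2*((s + 1)^2 + 4))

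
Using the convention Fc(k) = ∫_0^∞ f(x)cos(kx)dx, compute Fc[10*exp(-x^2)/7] 5*sqrt(pi)*exp(-k^2/4)/7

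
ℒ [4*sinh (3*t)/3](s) 4/ (s^2-9)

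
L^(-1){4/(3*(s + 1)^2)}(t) 4*t*exp(-t)/3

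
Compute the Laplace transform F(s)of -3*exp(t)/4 -3/(4*s - 4)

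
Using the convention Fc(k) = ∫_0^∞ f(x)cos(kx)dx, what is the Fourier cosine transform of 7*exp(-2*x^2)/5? 7*sqrt(2)*sqrt(pi)*exp(-k^2/8)/20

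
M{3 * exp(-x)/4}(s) 3 * gamma(s)/4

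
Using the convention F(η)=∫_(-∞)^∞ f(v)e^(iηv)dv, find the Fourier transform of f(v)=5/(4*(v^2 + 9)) 5*pi*exp(-3*Abs(η))/12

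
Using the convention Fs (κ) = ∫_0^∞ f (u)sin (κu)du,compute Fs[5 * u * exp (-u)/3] 10 * κ/ (3 * (κ^2 + 1)^2)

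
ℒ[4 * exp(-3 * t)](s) 4/(s + 3)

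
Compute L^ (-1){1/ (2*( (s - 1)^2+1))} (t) exp (t)*sin (t)/2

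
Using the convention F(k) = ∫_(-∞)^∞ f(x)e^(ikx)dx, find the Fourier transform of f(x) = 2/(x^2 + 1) 2 * pi * exp(-Abs(k))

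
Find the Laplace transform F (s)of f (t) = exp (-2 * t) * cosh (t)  (s + 2)/ ( (s + 2)^2 - 1)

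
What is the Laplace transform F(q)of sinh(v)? 1/(q^2 - 1)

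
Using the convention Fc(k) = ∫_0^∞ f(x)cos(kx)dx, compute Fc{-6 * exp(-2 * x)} -12/(k^2 + 4)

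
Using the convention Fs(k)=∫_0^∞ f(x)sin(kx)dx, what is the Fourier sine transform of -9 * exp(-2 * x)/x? -9 * atan(k/2)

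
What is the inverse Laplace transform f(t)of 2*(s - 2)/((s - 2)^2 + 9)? 2*exp(2*t)*cos(3*t)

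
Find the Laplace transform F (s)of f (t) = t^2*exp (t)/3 2/ (3*(s - 1)^3)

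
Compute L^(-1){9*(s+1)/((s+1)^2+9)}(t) 9*exp(-t)*cos(3*t)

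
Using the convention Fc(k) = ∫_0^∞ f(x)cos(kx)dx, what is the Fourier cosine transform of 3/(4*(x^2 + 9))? pi*exp(-3*k)/8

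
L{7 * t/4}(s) 7/(4 * s^2)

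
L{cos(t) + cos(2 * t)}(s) s/(s^2 + 1) + s/(s^2 + 4)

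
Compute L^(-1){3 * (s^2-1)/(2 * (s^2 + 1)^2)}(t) 3 * t * cos(t)/2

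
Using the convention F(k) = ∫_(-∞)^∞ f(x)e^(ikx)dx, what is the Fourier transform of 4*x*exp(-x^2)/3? 2*I*sqrt(pi)*k*exp(-k^2/4)/3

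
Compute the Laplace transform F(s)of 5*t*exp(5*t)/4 5/(4*(s - 5)^2)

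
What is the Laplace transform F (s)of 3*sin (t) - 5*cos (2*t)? 3/ (s^2 + 1) - 5*s/ (s^2 + 4)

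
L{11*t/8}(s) 11/(8*s^2)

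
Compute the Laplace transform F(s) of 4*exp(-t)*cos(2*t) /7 4*(s + 1) /(7*((s + 1) ^2 + 4) ) 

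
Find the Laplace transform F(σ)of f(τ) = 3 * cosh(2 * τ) 3 * σ/(σ^2-4)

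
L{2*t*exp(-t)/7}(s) 2/(7*(s+1)^2)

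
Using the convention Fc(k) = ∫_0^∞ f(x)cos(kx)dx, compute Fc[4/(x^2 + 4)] pi * exp(-2 * k)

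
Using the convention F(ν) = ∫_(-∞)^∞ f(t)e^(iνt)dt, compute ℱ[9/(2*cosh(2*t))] 9*pi/(4*cosh(pi*ν/4))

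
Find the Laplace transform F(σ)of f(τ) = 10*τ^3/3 20/σ^4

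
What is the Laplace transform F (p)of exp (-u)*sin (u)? 1/ ( (p + 1)^2 + 1)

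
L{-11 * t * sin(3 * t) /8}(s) -33 * s/(4 * (s^2+9) ^2) 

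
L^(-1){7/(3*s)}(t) 7/3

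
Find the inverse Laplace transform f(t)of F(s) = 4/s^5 t^4/6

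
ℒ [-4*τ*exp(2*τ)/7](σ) -4/(7*(σ - 2)^2)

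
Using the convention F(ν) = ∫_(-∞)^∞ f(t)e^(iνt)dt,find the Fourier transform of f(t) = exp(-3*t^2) sqrt(3)*sqrt(pi)*exp(-ν^2/12)/3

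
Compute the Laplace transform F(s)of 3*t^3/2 9/s^4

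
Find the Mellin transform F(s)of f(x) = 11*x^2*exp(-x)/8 11*gamma(s + 2)/8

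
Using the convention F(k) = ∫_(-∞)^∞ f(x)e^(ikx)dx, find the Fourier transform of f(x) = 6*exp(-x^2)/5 6*sqrt(pi)*exp(-k^2/4)/5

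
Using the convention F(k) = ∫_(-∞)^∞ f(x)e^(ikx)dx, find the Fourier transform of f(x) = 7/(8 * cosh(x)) 7 * pi/(8 * cosh(pi * k/2))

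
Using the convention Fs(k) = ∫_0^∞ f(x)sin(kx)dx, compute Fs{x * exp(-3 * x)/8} 3 * k/(4 * (k^2 + 9)^2)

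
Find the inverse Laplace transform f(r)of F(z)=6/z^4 r^3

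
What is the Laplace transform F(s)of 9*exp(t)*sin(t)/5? 9/(5*((s - 1)^2 + 1))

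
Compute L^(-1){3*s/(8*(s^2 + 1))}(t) 3*cos(t)/8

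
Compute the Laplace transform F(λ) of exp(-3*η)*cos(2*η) (λ+3) /((λ+3) ^2+4) 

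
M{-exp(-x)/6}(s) -gamma(s)/6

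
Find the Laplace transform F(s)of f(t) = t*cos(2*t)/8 (s^2 - 4)/(8*(s^2+4)^2)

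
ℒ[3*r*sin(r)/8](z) 3*z/(4*(z^2 + 1)^2)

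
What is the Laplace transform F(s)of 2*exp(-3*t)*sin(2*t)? 4/((s + 3)^2 + 4)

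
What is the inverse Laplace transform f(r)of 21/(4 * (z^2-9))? 7 * sinh(3 * r)/4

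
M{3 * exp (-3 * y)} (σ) 3^ (1 - σ) * gamma (σ)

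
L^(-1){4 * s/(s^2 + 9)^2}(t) 2 * t * sin(3 * t)/3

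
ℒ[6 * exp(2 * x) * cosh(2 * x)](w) 6 * (w - 2)/(w * (w - 4))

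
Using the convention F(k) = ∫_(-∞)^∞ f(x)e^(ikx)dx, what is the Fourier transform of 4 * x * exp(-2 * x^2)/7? sqrt(2) * I * sqrt(pi) * k * exp(-k^2/8)/14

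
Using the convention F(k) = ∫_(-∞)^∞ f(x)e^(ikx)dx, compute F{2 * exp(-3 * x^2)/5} 2 * sqrt(3) * sqrt(pi) * exp(-k^2/12)/15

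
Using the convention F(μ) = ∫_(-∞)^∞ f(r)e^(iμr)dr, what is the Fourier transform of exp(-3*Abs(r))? 6/(μ^2 + 9)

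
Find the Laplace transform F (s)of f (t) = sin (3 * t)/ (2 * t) atan (3/s)/2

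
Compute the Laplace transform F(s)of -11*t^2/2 -11/s^3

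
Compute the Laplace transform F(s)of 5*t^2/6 5/(3*s^3)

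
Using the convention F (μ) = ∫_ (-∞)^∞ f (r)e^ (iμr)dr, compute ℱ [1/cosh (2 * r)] pi/ (2 * cosh (pi * μ/4))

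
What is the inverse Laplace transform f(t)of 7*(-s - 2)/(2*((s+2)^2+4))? -7*exp(-2*t)*cos(2*t)/2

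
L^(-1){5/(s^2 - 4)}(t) 5*sinh(2*t)/2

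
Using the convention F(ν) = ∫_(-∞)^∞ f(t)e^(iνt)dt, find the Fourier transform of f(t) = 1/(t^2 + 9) pi * exp(-3 * Abs(ν))/3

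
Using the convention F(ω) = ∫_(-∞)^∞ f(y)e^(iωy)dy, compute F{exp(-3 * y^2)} sqrt(3) * sqrt(pi) * exp(-ω^2/12)/3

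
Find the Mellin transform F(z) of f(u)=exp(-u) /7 gamma(z) /7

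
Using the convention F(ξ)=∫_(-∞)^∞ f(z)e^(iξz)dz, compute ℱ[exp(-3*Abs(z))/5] 6/(5*(ξ^2 + 9))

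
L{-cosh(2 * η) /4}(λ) -λ/(4 * λ^2-16) 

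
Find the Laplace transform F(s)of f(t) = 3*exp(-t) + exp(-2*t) 3/(s + 1) + 1/(s + 2)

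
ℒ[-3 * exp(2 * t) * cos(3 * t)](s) 3 * (2 - s)/((s - 2)^2 + 9)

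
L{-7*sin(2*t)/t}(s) -7*atan(2/s)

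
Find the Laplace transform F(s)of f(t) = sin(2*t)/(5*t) atan(2/s)/5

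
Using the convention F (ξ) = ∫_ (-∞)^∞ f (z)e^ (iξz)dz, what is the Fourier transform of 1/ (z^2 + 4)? pi*exp (-2*Abs (ξ))/2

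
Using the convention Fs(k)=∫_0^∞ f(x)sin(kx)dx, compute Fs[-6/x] -3*pi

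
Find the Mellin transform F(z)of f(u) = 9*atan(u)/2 -9*pi*sec(pi*z/2)/(4*z)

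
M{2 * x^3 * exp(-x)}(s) 2 * gamma(s + 3)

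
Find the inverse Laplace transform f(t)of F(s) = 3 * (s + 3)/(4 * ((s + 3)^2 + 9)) 3 * exp(-3 * t) * cos(3 * t)/4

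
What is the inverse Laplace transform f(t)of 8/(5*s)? 8/5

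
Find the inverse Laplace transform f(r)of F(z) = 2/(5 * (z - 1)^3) r^2 * exp(r)/5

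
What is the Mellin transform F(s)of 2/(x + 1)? 2*pi*csc(pi*s)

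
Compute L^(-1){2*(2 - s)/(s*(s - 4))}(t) -2*exp(2*t)*cosh(2*t)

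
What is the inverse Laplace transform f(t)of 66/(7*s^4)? 11*t^3/7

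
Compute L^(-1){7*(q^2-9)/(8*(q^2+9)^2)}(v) 7*v*cos(3*v)/8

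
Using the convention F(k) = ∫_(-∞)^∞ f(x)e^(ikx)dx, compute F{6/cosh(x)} 6 * pi/cosh(pi * k/2)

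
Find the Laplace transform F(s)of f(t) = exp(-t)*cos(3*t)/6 (s + 1)/(6*((s + 1)^2 + 9))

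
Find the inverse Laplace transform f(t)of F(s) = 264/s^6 11 * t^5/5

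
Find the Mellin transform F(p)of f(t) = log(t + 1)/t -pi*csc(pi*p)/(p - 1)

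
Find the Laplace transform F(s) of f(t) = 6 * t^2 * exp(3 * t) 12/(s - 3) ^3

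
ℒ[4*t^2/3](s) 8/(3*s^3)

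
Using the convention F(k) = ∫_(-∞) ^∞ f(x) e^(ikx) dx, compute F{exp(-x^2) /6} sqrt(pi) * exp(-k^2/4) /6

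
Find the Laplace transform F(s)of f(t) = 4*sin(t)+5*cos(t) 5*s/(s^2+1)+4/(s^2+1)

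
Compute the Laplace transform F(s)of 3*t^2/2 3/s^3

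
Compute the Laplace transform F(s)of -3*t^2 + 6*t 6/s^2-6/s^3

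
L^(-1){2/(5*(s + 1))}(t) 2*exp(-t)/5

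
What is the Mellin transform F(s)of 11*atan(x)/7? -11*pi*sec(pi*s/2)/(14*s)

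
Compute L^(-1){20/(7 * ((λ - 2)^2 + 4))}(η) 10 * exp(2 * η) * sin(2 * η)/7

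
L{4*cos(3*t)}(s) 4*s/(s^2 + 9)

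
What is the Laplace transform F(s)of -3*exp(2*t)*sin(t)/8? -3/(8*(s - 2)^2+8)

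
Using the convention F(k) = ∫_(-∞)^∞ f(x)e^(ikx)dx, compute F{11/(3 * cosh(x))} 11 * pi/(3 * cosh(pi * k/2))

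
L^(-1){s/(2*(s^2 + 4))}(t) cos(2*t)/2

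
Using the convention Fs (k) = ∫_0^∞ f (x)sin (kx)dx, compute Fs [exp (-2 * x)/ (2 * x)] atan (k/2)/2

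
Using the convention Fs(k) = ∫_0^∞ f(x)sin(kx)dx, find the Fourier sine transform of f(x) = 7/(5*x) 7*pi/10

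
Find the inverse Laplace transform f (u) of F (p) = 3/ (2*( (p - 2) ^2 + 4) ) 3*exp (2*u)*sin (2*u) /4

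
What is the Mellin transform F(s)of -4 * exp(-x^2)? -2 * gamma(s/2)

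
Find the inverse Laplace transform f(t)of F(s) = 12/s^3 6 * t^2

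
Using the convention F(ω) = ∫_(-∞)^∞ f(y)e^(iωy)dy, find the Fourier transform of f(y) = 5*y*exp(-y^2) 5*I*sqrt(pi)*ω*exp(-ω^2/4)/2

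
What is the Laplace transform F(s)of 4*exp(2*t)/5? 4/(5*(s - 2))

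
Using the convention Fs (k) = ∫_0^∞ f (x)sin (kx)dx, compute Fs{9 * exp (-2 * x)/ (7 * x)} 9 * atan (k/2)/7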